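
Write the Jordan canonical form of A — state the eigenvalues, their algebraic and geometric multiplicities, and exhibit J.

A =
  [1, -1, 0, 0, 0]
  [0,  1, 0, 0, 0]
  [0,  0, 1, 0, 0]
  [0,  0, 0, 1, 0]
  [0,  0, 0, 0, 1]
J_2(1) ⊕ J_1(1) ⊕ J_1(1) ⊕ J_1(1)

The characteristic polynomial is
  det(x·I − A) = x^5 - 5*x^4 + 10*x^3 - 10*x^2 + 5*x - 1 = (x - 1)^5

Eigenvalues and multiplicities (the geometric multiplicity of λ is n − rank(A − λI), which equals the number of Jordan blocks for λ):
  λ = 1: algebraic multiplicity = 5, geometric multiplicity = 4

Determining the block sizes for each eigenvalue:
  λ = 1: 4 blocks summing to 5 forces exactly one block of size 2 and the rest size 1 → block sizes [2, 1, 1, 1]

Assembling the blocks gives a Jordan form
J =
  [1, 1, 0, 0, 0]
  [0, 1, 0, 0, 0]
  [0, 0, 1, 0, 0]
  [0, 0, 0, 1, 0]
  [0, 0, 0, 0, 1]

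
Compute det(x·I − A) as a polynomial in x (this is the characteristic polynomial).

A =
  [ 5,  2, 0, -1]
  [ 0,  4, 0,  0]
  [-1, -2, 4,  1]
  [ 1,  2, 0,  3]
x^4 - 16*x^3 + 96*x^2 - 256*x + 256

Expanding det(x·I − A) (e.g. by cofactor expansion or by noting that A is similar to its Jordan form J, which has the same characteristic polynomial as A) gives
  χ_A(x) = x^4 - 16*x^3 + 96*x^2 - 256*x + 256
which factors as (x - 4)^4. The eigenvalues (with algebraic multiplicities) are λ = 4 with multiplicity 4.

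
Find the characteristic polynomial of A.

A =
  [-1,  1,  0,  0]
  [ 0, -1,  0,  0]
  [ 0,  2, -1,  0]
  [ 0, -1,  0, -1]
x^4 + 4*x^3 + 6*x^2 + 4*x + 1

Expanding det(x·I − A) (e.g. by cofactor expansion or by noting that A is similar to its Jordan form J, which has the same characteristic polynomial as A) gives
  χ_A(x) = x^4 + 4*x^3 + 6*x^2 + 4*x + 1
which factors as (x + 1)^4. The eigenvalues (with algebraic multiplicities) are λ = -1 with multiplicity 4.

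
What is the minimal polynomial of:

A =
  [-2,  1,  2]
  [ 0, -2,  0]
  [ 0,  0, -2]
x^2 + 4*x + 4

The characteristic polynomial is χ_A(x) = (x + 2)^3, so the eigenvalues are known. The minimal polynomial is
  m_A(x) = Π_λ (x − λ)^{k_λ}
where k_λ is the size of the *largest* Jordan block for λ (equivalently, the smallest k with (A − λI)^k v = 0 for every generalised eigenvector v of λ).

  λ = -2: largest Jordan block has size 2, contributing (x + 2)^2

So m_A(x) = (x + 2)^2 = x^2 + 4*x + 4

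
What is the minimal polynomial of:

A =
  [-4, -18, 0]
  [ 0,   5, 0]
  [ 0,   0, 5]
x^2 - x - 20

The characteristic polynomial is χ_A(x) = (x - 5)^2*(x + 4), so the eigenvalues are known. The minimal polynomial is
  m_A(x) = Π_λ (x − λ)^{k_λ}
where k_λ is the size of the *largest* Jordan block for λ (equivalently, the smallest k with (A − λI)^k v = 0 for every generalised eigenvector v of λ).

  λ = -4: largest Jordan block has size 1, contributing (x + 4)
  λ = 5: largest Jordan block has size 1, contributing (x − 5)

So m_A(x) = (x - 5)*(x + 4) = x^2 - x - 20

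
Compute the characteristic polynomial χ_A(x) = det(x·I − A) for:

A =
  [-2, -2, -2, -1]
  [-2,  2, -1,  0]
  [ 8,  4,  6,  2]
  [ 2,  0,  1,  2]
x^4 - 8*x^3 + 24*x^2 - 32*x + 16

Expanding det(x·I − A) (e.g. by cofactor expansion or by noting that A is similar to its Jordan form J, which has the same characteristic polynomial as A) gives
  χ_A(x) = x^4 - 8*x^3 + 24*x^2 - 32*x + 16
which factors as (x - 2)^4. The eigenvalues (with algebraic multiplicities) are λ = 2 with multiplicity 4.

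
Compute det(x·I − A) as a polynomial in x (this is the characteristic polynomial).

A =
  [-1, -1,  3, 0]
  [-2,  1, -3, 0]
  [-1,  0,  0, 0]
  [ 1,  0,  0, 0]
x^4

Expanding det(x·I − A) (e.g. by cofactor expansion or by noting that A is similar to its Jordan form J, which has the same characteristic polynomial as A) gives
  χ_A(x) = x^4
which factors as x^4. The eigenvalues (with algebraic multiplicities) are λ = 0 with multiplicity 4.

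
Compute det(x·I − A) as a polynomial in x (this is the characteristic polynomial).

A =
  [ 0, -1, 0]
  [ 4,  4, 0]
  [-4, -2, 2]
x^3 - 6*x^2 + 12*x - 8

Expanding det(x·I − A) (e.g. by cofactor expansion or by noting that A is similar to its Jordan form J, which has the same characteristic polynomial as A) gives
  χ_A(x) = x^3 - 6*x^2 + 12*x - 8
which factors as (x - 2)^3. The eigenvalues (with algebraic multiplicities) are λ = 2 with multiplicity 3.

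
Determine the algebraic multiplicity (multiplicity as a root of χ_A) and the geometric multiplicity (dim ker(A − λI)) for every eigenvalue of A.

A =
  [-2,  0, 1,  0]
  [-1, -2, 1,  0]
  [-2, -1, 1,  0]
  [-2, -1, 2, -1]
λ = -1: alg = 4, geom = 2

Step 1 — factor the characteristic polynomial to read off the algebraic multiplicities:
  χ_A(x) = (x + 1)^4

Step 2 — compute geometric multiplicities via the rank-nullity identity g(λ) = n − rank(A − λI):
  rank(A − (-1)·I) = 2, so dim ker(A − (-1)·I) = n − 2 = 2

Summary:
  λ = -1: algebraic multiplicity = 4, geometric multiplicity = 2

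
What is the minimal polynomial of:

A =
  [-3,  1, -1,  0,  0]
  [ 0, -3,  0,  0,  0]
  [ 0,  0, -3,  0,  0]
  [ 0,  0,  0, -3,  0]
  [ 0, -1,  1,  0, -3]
x^2 + 6*x + 9

The characteristic polynomial is χ_A(x) = (x + 3)^5, so the eigenvalues are known. The minimal polynomial is
  m_A(x) = Π_λ (x − λ)^{k_λ}
where k_λ is the size of the *largest* Jordan block for λ (equivalently, the smallest k with (A − λI)^k v = 0 for every generalised eigenvector v of λ).

  λ = -3: largest Jordan block has size 2, contributing (x + 3)^2

So m_A(x) = (x + 3)^2 = x^2 + 6*x + 9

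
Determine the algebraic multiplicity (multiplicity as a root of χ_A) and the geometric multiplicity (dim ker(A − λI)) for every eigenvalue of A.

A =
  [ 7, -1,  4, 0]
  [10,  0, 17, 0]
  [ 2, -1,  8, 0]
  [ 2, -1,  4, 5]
λ = 5: alg = 4, geom = 2

Step 1 — factor the characteristic polynomial to read off the algebraic multiplicities:
  χ_A(x) = (x - 5)^4

Step 2 — compute geometric multiplicities via the rank-nullity identity g(λ) = n − rank(A − λI):
  rank(A − (5)·I) = 2, so dim ker(A − (5)·I) = n − 2 = 2

Summary:
  λ = 5: algebraic multiplicity = 4, geometric multiplicity = 2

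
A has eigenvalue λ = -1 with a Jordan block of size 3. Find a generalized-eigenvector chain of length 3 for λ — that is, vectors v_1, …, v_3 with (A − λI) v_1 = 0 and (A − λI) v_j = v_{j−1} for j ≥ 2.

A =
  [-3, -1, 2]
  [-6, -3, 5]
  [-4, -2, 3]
A Jordan chain for λ = -1 of length 3:
v_1 = (2, 4, 4)ᵀ
v_2 = (-2, -6, -4)ᵀ
v_3 = (1, 0, 0)ᵀ

Let N = A − (-1)·I. We want v_3 with N^3 v_3 = 0 but N^2 v_3 ≠ 0; then v_{j-1} := N · v_j for j = 3, …, 2.

Pick v_3 = (1, 0, 0)ᵀ.
Then v_2 = N · v_3 = (-2, -6, -4)ᵀ.
Then v_1 = N · v_2 = (2, 4, 4)ᵀ.

Sanity check: (A − (-1)·I) v_1 = (0, 0, 0)ᵀ = 0. ✓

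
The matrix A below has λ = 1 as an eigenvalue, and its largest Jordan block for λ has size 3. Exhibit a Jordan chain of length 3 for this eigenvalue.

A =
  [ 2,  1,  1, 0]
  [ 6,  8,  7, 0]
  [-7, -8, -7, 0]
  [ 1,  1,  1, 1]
A Jordan chain for λ = 1 of length 3:
v_1 = (0, -1, 1, 0)ᵀ
v_2 = (1, 6, -7, 1)ᵀ
v_3 = (1, 0, 0, 0)ᵀ

Let N = A − (1)·I. We want v_3 with N^3 v_3 = 0 but N^2 v_3 ≠ 0; then v_{j-1} := N · v_j for j = 3, …, 2.

Pick v_3 = (1, 0, 0, 0)ᵀ.
Then v_2 = N · v_3 = (1, 6, -7, 1)ᵀ.
Then v_1 = N · v_2 = (0, -1, 1, 0)ᵀ.

Sanity check: (A − (1)·I) v_1 = (0, 0, 0, 0)ᵀ = 0. ✓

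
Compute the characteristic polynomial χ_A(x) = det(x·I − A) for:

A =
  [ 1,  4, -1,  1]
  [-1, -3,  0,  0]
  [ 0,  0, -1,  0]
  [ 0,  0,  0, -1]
x^4 + 4*x^3 + 6*x^2 + 4*x + 1

Expanding det(x·I − A) (e.g. by cofactor expansion or by noting that A is similar to its Jordan form J, which has the same characteristic polynomial as A) gives
  χ_A(x) = x^4 + 4*x^3 + 6*x^2 + 4*x + 1
which factors as (x + 1)^4. The eigenvalues (with algebraic multiplicities) are λ = -1 with multiplicity 4.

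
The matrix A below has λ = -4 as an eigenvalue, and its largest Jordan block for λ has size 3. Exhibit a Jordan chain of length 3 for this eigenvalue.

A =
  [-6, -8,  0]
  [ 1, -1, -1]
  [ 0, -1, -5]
A Jordan chain for λ = -4 of length 3:
v_1 = (-4, 1, -1)ᵀ
v_2 = (-2, 1, 0)ᵀ
v_3 = (1, 0, 0)ᵀ

Let N = A − (-4)·I. We want v_3 with N^3 v_3 = 0 but N^2 v_3 ≠ 0; then v_{j-1} := N · v_j for j = 3, …, 2.

Pick v_3 = (1, 0, 0)ᵀ.
Then v_2 = N · v_3 = (-2, 1, 0)ᵀ.
Then v_1 = N · v_2 = (-4, 1, -1)ᵀ.

Sanity check: (A − (-4)·I) v_1 = (0, 0, 0)ᵀ = 0. ✓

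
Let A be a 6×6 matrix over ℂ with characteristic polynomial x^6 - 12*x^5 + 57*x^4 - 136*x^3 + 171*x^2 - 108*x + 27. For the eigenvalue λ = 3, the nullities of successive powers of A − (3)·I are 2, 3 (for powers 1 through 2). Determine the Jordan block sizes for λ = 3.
Block sizes for λ = 3: [2, 1]

From the dimensions of kernels of powers, the number of Jordan blocks of size at least j is d_j − d_{j−1} where d_j = dim ker(N^j) (with d_0 = 0). Computing the differences gives [2, 1].
The number of blocks of size exactly k is (#blocks of size ≥ k) − (#blocks of size ≥ k + 1), so the partition is: 1 block(s) of size 1, 1 block(s) of size 2.
In nonincreasing order the block sizes are [2, 1].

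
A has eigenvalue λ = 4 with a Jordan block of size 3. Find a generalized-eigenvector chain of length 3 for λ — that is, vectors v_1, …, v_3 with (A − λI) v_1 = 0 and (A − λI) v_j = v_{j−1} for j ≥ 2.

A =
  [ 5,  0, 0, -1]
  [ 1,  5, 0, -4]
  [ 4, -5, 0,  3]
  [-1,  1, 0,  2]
A Jordan chain for λ = 4 of length 3:
v_1 = (1, 3, -2, 1)ᵀ
v_2 = (1, 2, -1, 0)ᵀ
v_3 = (1, 1, 0, 0)ᵀ

Let N = A − (4)·I. We want v_3 with N^3 v_3 = 0 but N^2 v_3 ≠ 0; then v_{j-1} := N · v_j for j = 3, …, 2.

Pick v_3 = (1, 1, 0, 0)ᵀ.
Then v_2 = N · v_3 = (1, 2, -1, 0)ᵀ.
Then v_1 = N · v_2 = (1, 3, -2, 1)ᵀ.

Sanity check: (A − (4)·I) v_1 = (0, 0, 0, 0)ᵀ = 0. ✓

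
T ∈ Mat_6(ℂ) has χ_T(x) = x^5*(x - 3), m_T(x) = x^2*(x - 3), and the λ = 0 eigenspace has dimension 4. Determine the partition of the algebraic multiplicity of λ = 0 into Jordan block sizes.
Block sizes for λ = 0: [2, 1, 1, 1]

Step 1 — from the characteristic polynomial, algebraic multiplicity of λ = 0 is 5. From dim ker(T − (0)·I) = 4, there are exactly 4 Jordan blocks for λ = 0.
Step 2 — from the minimal polynomial, the factor (x − 0)^2 tells us the largest block for λ = 0 has size 2.
Step 3 — with total size 5, 4 blocks, and largest block 2, the block sizes (in nonincreasing order) are [2, 1, 1, 1].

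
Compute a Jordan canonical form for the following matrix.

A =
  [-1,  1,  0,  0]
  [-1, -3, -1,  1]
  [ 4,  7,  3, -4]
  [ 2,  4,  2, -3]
J_3(-1) ⊕ J_1(-1)

The characteristic polynomial is
  det(x·I − A) = x^4 + 4*x^3 + 6*x^2 + 4*x + 1 = (x + 1)^4

Eigenvalues and multiplicities (the geometric multiplicity of λ is n − rank(A − λI), which equals the number of Jordan blocks for λ):
  λ = -1: algebraic multiplicity = 4, geometric multiplicity = 2

Determining the block sizes for each eigenvalue:
  λ = -1: with am = 4 and gm = 2, the partition is not yet determined (e.g. several partitions of 4 into 2 parts exist). Let N = A − (-1)·I. Computing rank(N^1) = 2, rank(N^2) = 1, rank(N^3) = 0; the number of blocks of size ≥ j is rank(N^{j−1}) − rank(N^j), giving [2, 1, 1]. So we have 1 block(s) of size 3, 1 block(s) of size 1 → block sizes [3, 1]

Assembling the blocks gives a Jordan form
J =
  [-1,  1,  0,  0]
  [ 0, -1,  1,  0]
  [ 0,  0, -1,  0]
  [ 0,  0,  0, -1]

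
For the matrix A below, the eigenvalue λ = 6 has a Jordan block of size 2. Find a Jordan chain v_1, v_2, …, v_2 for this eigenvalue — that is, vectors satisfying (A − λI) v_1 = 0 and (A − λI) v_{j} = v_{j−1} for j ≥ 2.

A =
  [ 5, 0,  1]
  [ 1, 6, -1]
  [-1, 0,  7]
A Jordan chain for λ = 6 of length 2:
v_1 = (-1, 1, -1)ᵀ
v_2 = (1, 0, 0)ᵀ

Let N = A − (6)·I. We want v_2 with N^2 v_2 = 0 but N^1 v_2 ≠ 0; then v_{j-1} := N · v_j for j = 2, …, 2.

Pick v_2 = (1, 0, 0)ᵀ.
Then v_1 = N · v_2 = (-1, 1, -1)ᵀ.

Sanity check: (A − (6)·I) v_1 = (0, 0, 0)ᵀ = 0. ✓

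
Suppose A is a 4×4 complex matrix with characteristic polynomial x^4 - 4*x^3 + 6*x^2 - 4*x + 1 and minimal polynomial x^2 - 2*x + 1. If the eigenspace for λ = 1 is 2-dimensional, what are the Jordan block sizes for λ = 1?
Block sizes for λ = 1: [2, 2]

Step 1 — from the characteristic polynomial, algebraic multiplicity of λ = 1 is 4. From dim ker(A − (1)·I) = 2, there are exactly 2 Jordan blocks for λ = 1.
Step 2 — from the minimal polynomial, the factor (x − 1)^2 tells us the largest block for λ = 1 has size 2.
Step 3 — with total size 4, 2 blocks, and largest block 2, the block sizes (in nonincreasing order) are [2, 2].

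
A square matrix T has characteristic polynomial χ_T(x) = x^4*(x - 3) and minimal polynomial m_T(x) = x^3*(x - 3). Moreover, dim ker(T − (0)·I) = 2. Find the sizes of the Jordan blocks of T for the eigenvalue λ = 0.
Block sizes for λ = 0: [3, 1]

Step 1 — from the characteristic polynomial, algebraic multiplicity of λ = 0 is 4. From dim ker(T − (0)·I) = 2, there are exactly 2 Jordan blocks for λ = 0.
Step 2 — from the minimal polynomial, the factor (x − 0)^3 tells us the largest block for λ = 0 has size 3.
Step 3 — with total size 4, 2 blocks, and largest block 3, the block sizes (in nonincreasing order) are [3, 1].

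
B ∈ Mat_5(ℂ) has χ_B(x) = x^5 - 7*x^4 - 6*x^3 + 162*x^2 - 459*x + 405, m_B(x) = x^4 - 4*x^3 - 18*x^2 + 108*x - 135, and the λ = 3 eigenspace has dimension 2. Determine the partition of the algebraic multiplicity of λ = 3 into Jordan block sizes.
Block sizes for λ = 3: [3, 1]

Step 1 — from the characteristic polynomial, algebraic multiplicity of λ = 3 is 4. From dim ker(B − (3)·I) = 2, there are exactly 2 Jordan blocks for λ = 3.
Step 2 — from the minimal polynomial, the factor (x − 3)^3 tells us the largest block for λ = 3 has size 3.
Step 3 — with total size 4, 2 blocks, and largest block 3, the block sizes (in nonincreasing order) are [3, 1].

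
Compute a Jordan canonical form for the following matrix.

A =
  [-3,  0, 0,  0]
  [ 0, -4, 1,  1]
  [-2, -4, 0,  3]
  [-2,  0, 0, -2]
J_1(-3) ⊕ J_3(-2)

The characteristic polynomial is
  det(x·I − A) = x^4 + 9*x^3 + 30*x^2 + 44*x + 24 = (x + 2)^3*(x + 3)

Eigenvalues and multiplicities (the geometric multiplicity of λ is n − rank(A − λI), which equals the number of Jordan blocks for λ):
  λ = -3: algebraic multiplicity = 1, geometric multiplicity = 1
  λ = -2: algebraic multiplicity = 3, geometric multiplicity = 1

Determining the block sizes for each eigenvalue:
  λ = -3: one block (gm = 1), so the single block has size am = 1 → block sizes [1]
  λ = -2: one block (gm = 1), so the single block has size am = 3 → block sizes [3]

Assembling the blocks gives a Jordan form
J =
  [-3,  0,  0,  0]
  [ 0, -2,  1,  0]
  [ 0,  0, -2,  1]
  [ 0,  0,  0, -2]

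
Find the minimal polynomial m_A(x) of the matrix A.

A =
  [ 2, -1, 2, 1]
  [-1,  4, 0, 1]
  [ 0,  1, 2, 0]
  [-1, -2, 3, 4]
x^3 - 9*x^2 + 27*x - 27

The characteristic polynomial is χ_A(x) = (x - 3)^4, so the eigenvalues are known. The minimal polynomial is
  m_A(x) = Π_λ (x − λ)^{k_λ}
where k_λ is the size of the *largest* Jordan block for λ (equivalently, the smallest k with (A − λI)^k v = 0 for every generalised eigenvector v of λ).

  λ = 3: largest Jordan block has size 3, contributing (x − 3)^3

So m_A(x) = (x - 3)^3 = x^3 - 9*x^2 + 27*x - 27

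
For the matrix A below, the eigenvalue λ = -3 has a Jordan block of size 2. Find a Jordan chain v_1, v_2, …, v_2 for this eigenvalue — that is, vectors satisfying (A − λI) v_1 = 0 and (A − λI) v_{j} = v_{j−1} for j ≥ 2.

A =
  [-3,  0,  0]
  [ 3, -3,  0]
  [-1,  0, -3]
A Jordan chain for λ = -3 of length 2:
v_1 = (0, 3, -1)ᵀ
v_2 = (1, 0, 0)ᵀ

Let N = A − (-3)·I. We want v_2 with N^2 v_2 = 0 but N^1 v_2 ≠ 0; then v_{j-1} := N · v_j for j = 2, …, 2.

Pick v_2 = (1, 0, 0)ᵀ.
Then v_1 = N · v_2 = (0, 3, -1)ᵀ.

Sanity check: (A − (-3)·I) v_1 = (0, 0, 0)ᵀ = 0. ✓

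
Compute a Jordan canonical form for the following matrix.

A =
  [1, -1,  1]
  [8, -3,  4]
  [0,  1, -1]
J_3(-1)

The characteristic polynomial is
  det(x·I − A) = x^3 + 3*x^2 + 3*x + 1 = (x + 1)^3

Eigenvalues and multiplicities (the geometric multiplicity of λ is n − rank(A − λI), which equals the number of Jordan blocks for λ):
  λ = -1: algebraic multiplicity = 3, geometric multiplicity = 1

Determining the block sizes for each eigenvalue:
  λ = -1: one block (gm = 1), so the single block has size am = 3 → block sizes [3]

Assembling the blocks gives a Jordan form
J =
  [-1,  1,  0]
  [ 0, -1,  1]
  [ 0,  0, -1]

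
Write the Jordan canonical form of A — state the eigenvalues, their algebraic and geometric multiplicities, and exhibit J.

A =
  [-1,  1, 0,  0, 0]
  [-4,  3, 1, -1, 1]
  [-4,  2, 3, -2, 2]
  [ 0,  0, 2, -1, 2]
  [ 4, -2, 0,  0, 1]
J_3(1) ⊕ J_1(1) ⊕ J_1(1)

The characteristic polynomial is
  det(x·I − A) = x^5 - 5*x^4 + 10*x^3 - 10*x^2 + 5*x - 1 = (x - 1)^5

Eigenvalues and multiplicities (the geometric multiplicity of λ is n − rank(A − λI), which equals the number of Jordan blocks for λ):
  λ = 1: algebraic multiplicity = 5, geometric multiplicity = 3

Determining the block sizes for each eigenvalue:
  λ = 1: with am = 5 and gm = 3, the partition is not yet determined (e.g. several partitions of 5 into 3 parts exist). Let N = A − (1)·I. Computing rank(N^1) = 2, rank(N^2) = 1, rank(N^3) = 0; the number of blocks of size ≥ j is rank(N^{j−1}) − rank(N^j), giving [3, 1, 1]. So we have 1 block(s) of size 3, 2 block(s) of size 1 → block sizes [3, 1, 1]

Assembling the blocks gives a Jordan form
J =
  [1, 1, 0, 0, 0]
  [0, 1, 1, 0, 0]
  [0, 0, 1, 0, 0]
  [0, 0, 0, 1, 0]
  [0, 0, 0, 0, 1]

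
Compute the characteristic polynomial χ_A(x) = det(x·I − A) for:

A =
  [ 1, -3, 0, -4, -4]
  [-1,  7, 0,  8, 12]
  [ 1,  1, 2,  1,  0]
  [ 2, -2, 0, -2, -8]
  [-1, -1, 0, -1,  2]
x^5 - 10*x^4 + 40*x^3 - 80*x^2 + 80*x - 32

Expanding det(x·I − A) (e.g. by cofactor expansion or by noting that A is similar to its Jordan form J, which has the same characteristic polynomial as A) gives
  χ_A(x) = x^5 - 10*x^4 + 40*x^3 - 80*x^2 + 80*x - 32
which factors as (x - 2)^5. The eigenvalues (with algebraic multiplicities) are λ = 2 with multiplicity 5.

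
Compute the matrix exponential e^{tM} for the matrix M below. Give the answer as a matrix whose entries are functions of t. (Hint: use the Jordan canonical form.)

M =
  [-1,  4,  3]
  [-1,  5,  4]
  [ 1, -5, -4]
e^{tM} =
  [1 - t, t^2/2 + 4*t, t^2/2 + 3*t]
  [-t, t^2/2 + 5*t + 1, t^2/2 + 4*t]
  [t, -t^2/2 - 5*t, -t^2/2 - 4*t + 1]

Strategy: write M = P · J · P⁻¹ where J is a Jordan canonical form, so e^{tM} = P · e^{tJ} · P⁻¹, and e^{tJ} can be computed block-by-block.

M has Jordan form
J =
  [0, 1, 0]
  [0, 0, 1]
  [0, 0, 0]
(up to reordering of blocks).

Per-block formulas:
  For a 3×3 Jordan block J_3(0): exp(t · J_3(0)) = e^(0t)·(I + t·N + (t^2/2)·N^2), where N is the 3×3 nilpotent shift.

After assembling e^{tJ} and conjugating by P, we get:

e^{tM} =
  [1 - t, t^2/2 + 4*t, t^2/2 + 3*t]
  [-t, t^2/2 + 5*t + 1, t^2/2 + 4*t]
  [t, -t^2/2 - 5*t, -t^2/2 - 4*t + 1]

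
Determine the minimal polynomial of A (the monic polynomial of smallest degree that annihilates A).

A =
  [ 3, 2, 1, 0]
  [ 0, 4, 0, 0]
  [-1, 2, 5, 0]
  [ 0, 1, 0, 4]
x^2 - 8*x + 16

The characteristic polynomial is χ_A(x) = (x - 4)^4, so the eigenvalues are known. The minimal polynomial is
  m_A(x) = Π_λ (x − λ)^{k_λ}
where k_λ is the size of the *largest* Jordan block for λ (equivalently, the smallest k with (A − λI)^k v = 0 for every generalised eigenvector v of λ).

  λ = 4: largest Jordan block has size 2, contributing (x − 4)^2

So m_A(x) = (x - 4)^2 = x^2 - 8*x + 16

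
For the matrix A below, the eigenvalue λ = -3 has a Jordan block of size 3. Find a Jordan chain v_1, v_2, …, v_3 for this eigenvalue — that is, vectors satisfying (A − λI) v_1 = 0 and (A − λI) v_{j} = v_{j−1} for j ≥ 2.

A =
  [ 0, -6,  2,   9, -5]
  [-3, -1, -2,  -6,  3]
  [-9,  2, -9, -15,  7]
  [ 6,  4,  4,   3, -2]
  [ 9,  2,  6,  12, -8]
A Jordan chain for λ = -3 of length 3:
v_1 = (18, -6, -6, -12, -6)ᵀ
v_2 = (3, -3, -9, 6, 9)ᵀ
v_3 = (1, 0, 0, 0, 0)ᵀ

Let N = A − (-3)·I. We want v_3 with N^3 v_3 = 0 but N^2 v_3 ≠ 0; then v_{j-1} := N · v_j for j = 3, …, 2.

Pick v_3 = (1, 0, 0, 0, 0)ᵀ.
Then v_2 = N · v_3 = (3, -3, -9, 6, 9)ᵀ.
Then v_1 = N · v_2 = (18, -6, -6, -12, -6)ᵀ.

Sanity check: (A − (-3)·I) v_1 = (0, 0, 0, 0, 0)ᵀ = 0. ✓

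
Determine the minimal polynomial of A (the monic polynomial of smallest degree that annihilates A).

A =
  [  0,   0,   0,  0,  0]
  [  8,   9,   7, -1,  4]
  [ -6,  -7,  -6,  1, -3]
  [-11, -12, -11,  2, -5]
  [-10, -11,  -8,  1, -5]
x^3

The characteristic polynomial is χ_A(x) = x^5, so the eigenvalues are known. The minimal polynomial is
  m_A(x) = Π_λ (x − λ)^{k_λ}
where k_λ is the size of the *largest* Jordan block for λ (equivalently, the smallest k with (A − λI)^k v = 0 for every generalised eigenvector v of λ).

  λ = 0: largest Jordan block has size 3, contributing (x − 0)^3

So m_A(x) = x^3 = x^3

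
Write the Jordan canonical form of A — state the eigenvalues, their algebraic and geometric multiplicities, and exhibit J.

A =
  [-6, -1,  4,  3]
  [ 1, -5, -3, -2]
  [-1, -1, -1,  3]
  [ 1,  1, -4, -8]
J_3(-5) ⊕ J_1(-5)

The characteristic polynomial is
  det(x·I − A) = x^4 + 20*x^3 + 150*x^2 + 500*x + 625 = (x + 5)^4

Eigenvalues and multiplicities (the geometric multiplicity of λ is n − rank(A − λI), which equals the number of Jordan blocks for λ):
  λ = -5: algebraic multiplicity = 4, geometric multiplicity = 2

Determining the block sizes for each eigenvalue:
  λ = -5: with am = 4 and gm = 2, the partition is not yet determined (e.g. several partitions of 4 into 2 parts exist). Let N = A − (-5)·I. Computing rank(N^1) = 2, rank(N^2) = 1, rank(N^3) = 0; the number of blocks of size ≥ j is rank(N^{j−1}) − rank(N^j), giving [2, 1, 1]. So we have 1 block(s) of size 3, 1 block(s) of size 1 → block sizes [3, 1]

Assembling the blocks gives a Jordan form
J =
  [-5,  1,  0,  0]
  [ 0, -5,  1,  0]
  [ 0,  0, -5,  0]
  [ 0,  0,  0, -5]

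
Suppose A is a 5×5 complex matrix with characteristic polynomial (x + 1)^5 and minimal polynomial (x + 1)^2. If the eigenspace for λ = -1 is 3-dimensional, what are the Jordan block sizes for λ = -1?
Block sizes for λ = -1: [2, 2, 1]

Step 1 — from the characteristic polynomial, algebraic multiplicity of λ = -1 is 5. From dim ker(A − (-1)·I) = 3, there are exactly 3 Jordan blocks for λ = -1.
Step 2 — from the minimal polynomial, the factor (x + 1)^2 tells us the largest block for λ = -1 has size 2.
Step 3 — with total size 5, 3 blocks, and largest block 2, the block sizes (in nonincreasing order) are [2, 2, 1].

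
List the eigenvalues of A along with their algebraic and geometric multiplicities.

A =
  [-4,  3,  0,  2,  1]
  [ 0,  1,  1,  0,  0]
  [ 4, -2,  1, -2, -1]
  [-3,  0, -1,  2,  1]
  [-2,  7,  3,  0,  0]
λ = 0: alg = 5, geom = 2

Step 1 — factor the characteristic polynomial to read off the algebraic multiplicities:
  χ_A(x) = x^5

Step 2 — compute geometric multiplicities via the rank-nullity identity g(λ) = n − rank(A − λI):
  rank(A − (0)·I) = 3, so dim ker(A − (0)·I) = n − 3 = 2

Summary:
  λ = 0: algebraic multiplicity = 5, geometric multiplicity = 2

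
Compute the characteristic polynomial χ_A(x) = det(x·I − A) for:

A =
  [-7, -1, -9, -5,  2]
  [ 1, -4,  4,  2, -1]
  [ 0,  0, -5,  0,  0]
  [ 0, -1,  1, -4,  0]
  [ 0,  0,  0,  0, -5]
x^5 + 25*x^4 + 250*x^3 + 1250*x^2 + 3125*x + 3125

Expanding det(x·I − A) (e.g. by cofactor expansion or by noting that A is similar to its Jordan form J, which has the same characteristic polynomial as A) gives
  χ_A(x) = x^5 + 25*x^4 + 250*x^3 + 1250*x^2 + 3125*x + 3125
which factors as (x + 5)^5. The eigenvalues (with algebraic multiplicities) are λ = -5 with multiplicity 5.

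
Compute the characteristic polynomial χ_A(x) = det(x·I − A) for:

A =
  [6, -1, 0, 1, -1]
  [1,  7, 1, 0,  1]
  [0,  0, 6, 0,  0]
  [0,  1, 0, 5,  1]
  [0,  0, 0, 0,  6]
x^5 - 30*x^4 + 360*x^3 - 2160*x^2 + 6480*x - 7776

Expanding det(x·I − A) (e.g. by cofactor expansion or by noting that A is similar to its Jordan form J, which has the same characteristic polynomial as A) gives
  χ_A(x) = x^5 - 30*x^4 + 360*x^3 - 2160*x^2 + 6480*x - 7776
which factors as (x - 6)^5. The eigenvalues (with algebraic multiplicities) are λ = 6 with multiplicity 5.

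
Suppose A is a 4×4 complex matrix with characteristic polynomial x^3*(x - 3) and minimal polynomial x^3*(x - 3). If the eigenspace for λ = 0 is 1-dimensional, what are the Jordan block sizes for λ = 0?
Block sizes for λ = 0: [3]

Step 1 — from the characteristic polynomial, algebraic multiplicity of λ = 0 is 3. From dim ker(A − (0)·I) = 1, there are exactly 1 Jordan blocks for λ = 0.
Step 2 — from the minimal polynomial, the factor (x − 0)^3 tells us the largest block for λ = 0 has size 3.
Step 3 — with total size 3, 1 blocks, and largest block 3, the block sizes (in nonincreasing order) are [3].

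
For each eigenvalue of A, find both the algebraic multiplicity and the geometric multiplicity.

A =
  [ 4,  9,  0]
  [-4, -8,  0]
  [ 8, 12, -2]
λ = -2: alg = 3, geom = 2

Step 1 — factor the characteristic polynomial to read off the algebraic multiplicities:
  χ_A(x) = (x + 2)^3

Step 2 — compute geometric multiplicities via the rank-nullity identity g(λ) = n − rank(A − λI):
  rank(A − (-2)·I) = 1, so dim ker(A − (-2)·I) = n − 1 = 2

Summary:
  λ = -2: algebraic multiplicity = 3, geometric multiplicity = 2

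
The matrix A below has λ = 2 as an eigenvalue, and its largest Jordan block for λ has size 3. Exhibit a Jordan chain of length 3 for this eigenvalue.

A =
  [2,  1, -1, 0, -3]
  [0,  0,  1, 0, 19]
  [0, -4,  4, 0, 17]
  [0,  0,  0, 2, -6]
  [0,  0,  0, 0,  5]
A Jordan chain for λ = 2 of length 3:
v_1 = (2, 0, 0, 0, 0)ᵀ
v_2 = (1, -2, -4, 0, 0)ᵀ
v_3 = (0, 1, 0, 0, 0)ᵀ

Let N = A − (2)·I. We want v_3 with N^3 v_3 = 0 but N^2 v_3 ≠ 0; then v_{j-1} := N · v_j for j = 3, …, 2.

Pick v_3 = (0, 1, 0, 0, 0)ᵀ.
Then v_2 = N · v_3 = (1, -2, -4, 0, 0)ᵀ.
Then v_1 = N · v_2 = (2, 0, 0, 0, 0)ᵀ.

Sanity check: (A − (2)·I) v_1 = (0, 0, 0, 0, 0)ᵀ = 0. ✓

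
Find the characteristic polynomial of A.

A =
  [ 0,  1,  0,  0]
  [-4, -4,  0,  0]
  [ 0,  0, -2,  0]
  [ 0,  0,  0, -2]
x^4 + 8*x^3 + 24*x^2 + 32*x + 16

Expanding det(x·I − A) (e.g. by cofactor expansion or by noting that A is similar to its Jordan form J, which has the same characteristic polynomial as A) gives
  χ_A(x) = x^4 + 8*x^3 + 24*x^2 + 32*x + 16
which factors as (x + 2)^4. The eigenvalues (with algebraic multiplicities) are λ = -2 with multiplicity 4.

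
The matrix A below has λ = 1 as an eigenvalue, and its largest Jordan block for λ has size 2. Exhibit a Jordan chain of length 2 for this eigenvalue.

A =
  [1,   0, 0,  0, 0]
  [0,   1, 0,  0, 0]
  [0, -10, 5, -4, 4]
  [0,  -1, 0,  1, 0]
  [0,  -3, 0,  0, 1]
A Jordan chain for λ = 1 of length 2:
v_1 = (0, 0, 2, -1, -3)ᵀ
v_2 = (0, 1, 3, 0, 0)ᵀ

Let N = A − (1)·I. We want v_2 with N^2 v_2 = 0 but N^1 v_2 ≠ 0; then v_{j-1} := N · v_j for j = 2, …, 2.

Pick v_2 = (0, 1, 3, 0, 0)ᵀ.
Then v_1 = N · v_2 = (0, 0, 2, -1, -3)ᵀ.

Sanity check: (A − (1)·I) v_1 = (0, 0, 0, 0, 0)ᵀ = 0. ✓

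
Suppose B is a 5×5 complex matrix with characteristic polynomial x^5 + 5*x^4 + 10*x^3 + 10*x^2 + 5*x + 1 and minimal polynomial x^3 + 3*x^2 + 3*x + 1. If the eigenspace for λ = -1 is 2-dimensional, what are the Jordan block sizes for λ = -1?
Block sizes for λ = -1: [3, 2]

Step 1 — from the characteristic polynomial, algebraic multiplicity of λ = -1 is 5. From dim ker(B − (-1)·I) = 2, there are exactly 2 Jordan blocks for λ = -1.
Step 2 — from the minimal polynomial, the factor (x + 1)^3 tells us the largest block for λ = -1 has size 3.
Step 3 — with total size 5, 2 blocks, and largest block 3, the block sizes (in nonincreasing order) are [3, 2].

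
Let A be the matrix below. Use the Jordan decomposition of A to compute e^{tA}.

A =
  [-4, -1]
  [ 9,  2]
e^{tA} =
  [-3*t*exp(-t) + exp(-t), -t*exp(-t)]
  [9*t*exp(-t), 3*t*exp(-t) + exp(-t)]

Strategy: write A = P · J · P⁻¹ where J is a Jordan canonical form, so e^{tA} = P · e^{tJ} · P⁻¹, and e^{tJ} can be computed block-by-block.

A has Jordan form
J =
  [-1,  1]
  [ 0, -1]
(up to reordering of blocks).

Per-block formulas:
  For a 2×2 Jordan block J_2(-1): exp(t · J_2(-1)) = e^(-1t)·(I + t·N), where N is the 2×2 nilpotent shift.

After assembling e^{tJ} and conjugating by P, we get:

e^{tA} =
  [-3*t*exp(-t) + exp(-t), -t*exp(-t)]
  [9*t*exp(-t), 3*t*exp(-t) + exp(-t)]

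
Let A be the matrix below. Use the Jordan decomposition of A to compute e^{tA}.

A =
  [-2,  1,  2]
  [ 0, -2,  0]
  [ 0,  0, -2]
e^{tA} =
  [exp(-2*t), t*exp(-2*t), 2*t*exp(-2*t)]
  [0, exp(-2*t), 0]
  [0, 0, exp(-2*t)]

Strategy: write A = P · J · P⁻¹ where J is a Jordan canonical form, so e^{tA} = P · e^{tJ} · P⁻¹, and e^{tJ} can be computed block-by-block.

A has Jordan form
J =
  [-2,  1,  0]
  [ 0, -2,  0]
  [ 0,  0, -2]
(up to reordering of blocks).

Per-block formulas:
  For a 1×1 block at λ = -2: exp(t · [-2]) = [e^(-2t)].
  For a 2×2 Jordan block J_2(-2): exp(t · J_2(-2)) = e^(-2t)·(I + t·N), where N is the 2×2 nilpotent shift.

After assembling e^{tJ} and conjugating by P, we get:

e^{tA} =
  [exp(-2*t), t*exp(-2*t), 2*t*exp(-2*t)]
  [0, exp(-2*t), 0]
  [0, 0, exp(-2*t)]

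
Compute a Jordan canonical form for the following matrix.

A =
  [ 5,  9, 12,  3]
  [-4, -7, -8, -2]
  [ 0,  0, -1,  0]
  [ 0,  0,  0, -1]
J_2(-1) ⊕ J_1(-1) ⊕ J_1(-1)

The characteristic polynomial is
  det(x·I − A) = x^4 + 4*x^3 + 6*x^2 + 4*x + 1 = (x + 1)^4

Eigenvalues and multiplicities (the geometric multiplicity of λ is n − rank(A − λI), which equals the number of Jordan blocks for λ):
  λ = -1: algebraic multiplicity = 4, geometric multiplicity = 3

Determining the block sizes for each eigenvalue:
  λ = -1: 3 blocks summing to 4 forces exactly one block of size 2 and the rest size 1 → block sizes [2, 1, 1]

Assembling the blocks gives a Jordan form
J =
  [-1,  1,  0,  0]
  [ 0, -1,  0,  0]
  [ 0,  0, -1,  0]
  [ 0,  0,  0, -1]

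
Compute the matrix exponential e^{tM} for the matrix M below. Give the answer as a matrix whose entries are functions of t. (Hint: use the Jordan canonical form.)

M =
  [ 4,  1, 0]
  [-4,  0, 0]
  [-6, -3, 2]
e^{tM} =
  [2*t*exp(2*t) + exp(2*t), t*exp(2*t), 0]
  [-4*t*exp(2*t), -2*t*exp(2*t) + exp(2*t), 0]
  [-6*t*exp(2*t), -3*t*exp(2*t), exp(2*t)]

Strategy: write M = P · J · P⁻¹ where J is a Jordan canonical form, so e^{tM} = P · e^{tJ} · P⁻¹, and e^{tJ} can be computed block-by-block.

M has Jordan form
J =
  [2, 1, 0]
  [0, 2, 0]
  [0, 0, 2]
(up to reordering of blocks).

Per-block formulas:
  For a 1×1 block at λ = 2: exp(t · [2]) = [e^(2t)].
  For a 2×2 Jordan block J_2(2): exp(t · J_2(2)) = e^(2t)·(I + t·N), where N is the 2×2 nilpotent shift.

After assembling e^{tJ} and conjugating by P, we get:

e^{tM} =
  [2*t*exp(2*t) + exp(2*t), t*exp(2*t), 0]
  [-4*t*exp(2*t), -2*t*exp(2*t) + exp(2*t), 0]
  [-6*t*exp(2*t), -3*t*exp(2*t), exp(2*t)]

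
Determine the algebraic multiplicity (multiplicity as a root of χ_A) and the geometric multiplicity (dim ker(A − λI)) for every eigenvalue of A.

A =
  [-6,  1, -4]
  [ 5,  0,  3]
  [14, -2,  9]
λ = 1: alg = 3, geom = 1

Step 1 — factor the characteristic polynomial to read off the algebraic multiplicities:
  χ_A(x) = (x - 1)^3

Step 2 — compute geometric multiplicities via the rank-nullity identity g(λ) = n − rank(A − λI):
  rank(A − (1)·I) = 2, so dim ker(A − (1)·I) = n − 2 = 1

Summary:
  λ = 1: algebraic multiplicity = 3, geometric multiplicity = 1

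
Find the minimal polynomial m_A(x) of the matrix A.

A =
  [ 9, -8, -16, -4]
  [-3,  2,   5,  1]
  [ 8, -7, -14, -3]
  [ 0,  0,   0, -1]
x^3 + 3*x^2 + 3*x + 1

The characteristic polynomial is χ_A(x) = (x + 1)^4, so the eigenvalues are known. The minimal polynomial is
  m_A(x) = Π_λ (x − λ)^{k_λ}
where k_λ is the size of the *largest* Jordan block for λ (equivalently, the smallest k with (A − λI)^k v = 0 for every generalised eigenvector v of λ).

  λ = -1: largest Jordan block has size 3, contributing (x + 1)^3

So m_A(x) = (x + 1)^3 = x^3 + 3*x^2 + 3*x + 1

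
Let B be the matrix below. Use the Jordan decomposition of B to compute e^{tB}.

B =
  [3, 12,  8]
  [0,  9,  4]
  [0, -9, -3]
e^{tB} =
  [exp(3*t), 12*t*exp(3*t), 8*t*exp(3*t)]
  [0, 6*t*exp(3*t) + exp(3*t), 4*t*exp(3*t)]
  [0, -9*t*exp(3*t), -6*t*exp(3*t) + exp(3*t)]

Strategy: write B = P · J · P⁻¹ where J is a Jordan canonical form, so e^{tB} = P · e^{tJ} · P⁻¹, and e^{tJ} can be computed block-by-block.

B has Jordan form
J =
  [3, 1, 0]
  [0, 3, 0]
  [0, 0, 3]
(up to reordering of blocks).

Per-block formulas:
  For a 1×1 block at λ = 3: exp(t · [3]) = [e^(3t)].
  For a 2×2 Jordan block J_2(3): exp(t · J_2(3)) = e^(3t)·(I + t·N), where N is the 2×2 nilpotent shift.

After assembling e^{tJ} and conjugating by P, we get:

e^{tB} =
  [exp(3*t), 12*t*exp(3*t), 8*t*exp(3*t)]
  [0, 6*t*exp(3*t) + exp(3*t), 4*t*exp(3*t)]
  [0, -9*t*exp(3*t), -6*t*exp(3*t) + exp(3*t)]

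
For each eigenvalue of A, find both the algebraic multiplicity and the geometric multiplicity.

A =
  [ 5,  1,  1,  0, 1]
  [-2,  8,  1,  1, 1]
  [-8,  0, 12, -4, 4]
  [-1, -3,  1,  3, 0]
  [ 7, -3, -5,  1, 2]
λ = 6: alg = 5, geom = 2

Step 1 — factor the characteristic polynomial to read off the algebraic multiplicities:
  χ_A(x) = (x - 6)^5

Step 2 — compute geometric multiplicities via the rank-nullity identity g(λ) = n − rank(A − λI):
  rank(A − (6)·I) = 3, so dim ker(A − (6)·I) = n − 3 = 2

Summary:
  λ = 6: algebraic multiplicity = 5, geometric multiplicity = 2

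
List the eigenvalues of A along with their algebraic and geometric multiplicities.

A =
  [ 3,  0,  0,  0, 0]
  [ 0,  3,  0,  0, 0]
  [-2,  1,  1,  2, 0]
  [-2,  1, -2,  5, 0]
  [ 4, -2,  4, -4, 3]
λ = 3: alg = 5, geom = 4

Step 1 — factor the characteristic polynomial to read off the algebraic multiplicities:
  χ_A(x) = (x - 3)^5

Step 2 — compute geometric multiplicities via the rank-nullity identity g(λ) = n − rank(A − λI):
  rank(A − (3)·I) = 1, so dim ker(A − (3)·I) = n − 1 = 4

Summary:
  λ = 3: algebraic multiplicity = 5, geometric multiplicity = 4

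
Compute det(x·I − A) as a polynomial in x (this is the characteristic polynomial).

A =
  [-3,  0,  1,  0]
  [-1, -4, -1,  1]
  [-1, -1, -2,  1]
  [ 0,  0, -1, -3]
x^4 + 12*x^3 + 54*x^2 + 108*x + 81

Expanding det(x·I − A) (e.g. by cofactor expansion or by noting that A is similar to its Jordan form J, which has the same characteristic polynomial as A) gives
  χ_A(x) = x^4 + 12*x^3 + 54*x^2 + 108*x + 81
which factors as (x + 3)^4. The eigenvalues (with algebraic multiplicities) are λ = -3 with multiplicity 4.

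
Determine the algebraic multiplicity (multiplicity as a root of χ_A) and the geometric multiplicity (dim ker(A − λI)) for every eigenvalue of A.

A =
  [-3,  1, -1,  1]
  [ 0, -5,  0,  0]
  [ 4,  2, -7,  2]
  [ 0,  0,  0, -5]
λ = -5: alg = 4, geom = 3

Step 1 — factor the characteristic polynomial to read off the algebraic multiplicities:
  χ_A(x) = (x + 5)^4

Step 2 — compute geometric multiplicities via the rank-nullity identity g(λ) = n − rank(A − λI):
  rank(A − (-5)·I) = 1, so dim ker(A − (-5)·I) = n − 1 = 3

Summary:
  λ = -5: algebraic multiplicity = 4, geometric multiplicity = 3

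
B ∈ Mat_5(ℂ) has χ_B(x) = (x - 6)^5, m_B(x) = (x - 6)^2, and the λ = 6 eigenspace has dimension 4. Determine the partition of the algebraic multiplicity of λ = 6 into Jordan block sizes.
Block sizes for λ = 6: [2, 1, 1, 1]

Step 1 — from the characteristic polynomial, algebraic multiplicity of λ = 6 is 5. From dim ker(B − (6)·I) = 4, there are exactly 4 Jordan blocks for λ = 6.
Step 2 — from the minimal polynomial, the factor (x − 6)^2 tells us the largest block for λ = 6 has size 2.
Step 3 — with total size 5, 4 blocks, and largest block 2, the block sizes (in nonincreasing order) are [2, 1, 1, 1].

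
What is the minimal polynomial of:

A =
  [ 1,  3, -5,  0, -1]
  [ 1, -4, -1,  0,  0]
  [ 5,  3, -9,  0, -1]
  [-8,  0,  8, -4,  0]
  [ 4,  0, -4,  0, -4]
x^3 + 12*x^2 + 48*x + 64

The characteristic polynomial is χ_A(x) = (x + 4)^5, so the eigenvalues are known. The minimal polynomial is
  m_A(x) = Π_λ (x − λ)^{k_λ}
where k_λ is the size of the *largest* Jordan block for λ (equivalently, the smallest k with (A − λI)^k v = 0 for every generalised eigenvector v of λ).

  λ = -4: largest Jordan block has size 3, contributing (x + 4)^3

So m_A(x) = (x + 4)^3 = x^3 + 12*x^2 + 48*x + 64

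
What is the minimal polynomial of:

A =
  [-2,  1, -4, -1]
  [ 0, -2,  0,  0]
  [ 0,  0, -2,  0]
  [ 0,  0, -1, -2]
x^3 + 6*x^2 + 12*x + 8

The characteristic polynomial is χ_A(x) = (x + 2)^4, so the eigenvalues are known. The minimal polynomial is
  m_A(x) = Π_λ (x − λ)^{k_λ}
where k_λ is the size of the *largest* Jordan block for λ (equivalently, the smallest k with (A − λI)^k v = 0 for every generalised eigenvector v of λ).

  λ = -2: largest Jordan block has size 3, contributing (x + 2)^3

So m_A(x) = (x + 2)^3 = x^3 + 6*x^2 + 12*x + 8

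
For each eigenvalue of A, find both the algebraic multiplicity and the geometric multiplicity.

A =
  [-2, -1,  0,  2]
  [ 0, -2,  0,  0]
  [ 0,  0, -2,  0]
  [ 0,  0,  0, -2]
λ = -2: alg = 4, geom = 3

Step 1 — factor the characteristic polynomial to read off the algebraic multiplicities:
  χ_A(x) = (x + 2)^4

Step 2 — compute geometric multiplicities via the rank-nullity identity g(λ) = n − rank(A − λI):
  rank(A − (-2)·I) = 1, so dim ker(A − (-2)·I) = n − 1 = 3

Summary:
  λ = -2: algebraic multiplicity = 4, geometric multiplicity = 3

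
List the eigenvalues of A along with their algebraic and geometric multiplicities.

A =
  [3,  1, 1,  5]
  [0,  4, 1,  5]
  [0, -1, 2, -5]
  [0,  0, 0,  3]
λ = 3: alg = 4, geom = 3

Step 1 — factor the characteristic polynomial to read off the algebraic multiplicities:
  χ_A(x) = (x - 3)^4

Step 2 — compute geometric multiplicities via the rank-nullity identity g(λ) = n − rank(A − λI):
  rank(A − (3)·I) = 1, so dim ker(A − (3)·I) = n − 1 = 3

Summary:
  λ = 3: algebraic multiplicity = 4, geometric multiplicity = 3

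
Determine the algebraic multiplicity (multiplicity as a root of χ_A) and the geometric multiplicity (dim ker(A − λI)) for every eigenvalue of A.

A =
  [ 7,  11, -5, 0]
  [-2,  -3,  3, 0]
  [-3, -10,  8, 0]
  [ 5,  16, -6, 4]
λ = 4: alg = 4, geom = 2

Step 1 — factor the characteristic polynomial to read off the algebraic multiplicities:
  χ_A(x) = (x - 4)^4

Step 2 — compute geometric multiplicities via the rank-nullity identity g(λ) = n − rank(A − λI):
  rank(A − (4)·I) = 2, so dim ker(A − (4)·I) = n − 2 = 2

Summary:
  λ = 4: algebraic multiplicity = 4, geometric multiplicity = 2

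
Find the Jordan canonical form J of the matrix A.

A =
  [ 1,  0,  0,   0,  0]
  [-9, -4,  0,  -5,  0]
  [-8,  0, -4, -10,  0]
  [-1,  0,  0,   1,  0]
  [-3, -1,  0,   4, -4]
J_2(-4) ⊕ J_1(-4) ⊕ J_2(1)

The characteristic polynomial is
  det(x·I − A) = x^5 + 10*x^4 + 25*x^3 - 20*x^2 - 80*x + 64 = (x - 1)^2*(x + 4)^3

Eigenvalues and multiplicities (the geometric multiplicity of λ is n − rank(A − λI), which equals the number of Jordan blocks for λ):
  λ = -4: algebraic multiplicity = 3, geometric multiplicity = 2
  λ = 1: algebraic multiplicity = 2, geometric multiplicity = 1

Determining the block sizes for each eigenvalue:
  λ = -4: 2 blocks summing to 3 forces exactly one block of size 2 and the rest size 1 → block sizes [2, 1]
  λ = 1: one block (gm = 1), so the single block has size am = 2 → block sizes [2]

Assembling the blocks gives a Jordan form
J =
  [-4,  1,  0, 0, 0]
  [ 0, -4,  0, 0, 0]
  [ 0,  0, -4, 0, 0]
  [ 0,  0,  0, 1, 1]
  [ 0,  0,  0, 0, 1]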